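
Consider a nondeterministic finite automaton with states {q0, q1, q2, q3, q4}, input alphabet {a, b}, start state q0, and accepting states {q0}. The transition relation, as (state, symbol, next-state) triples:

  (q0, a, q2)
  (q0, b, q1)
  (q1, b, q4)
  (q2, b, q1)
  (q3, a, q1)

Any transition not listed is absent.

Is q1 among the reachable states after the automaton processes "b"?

Start in {q0}.
Read 'b': q0→{q1}; now {q1}.
State q1 is in {q1}.

Yes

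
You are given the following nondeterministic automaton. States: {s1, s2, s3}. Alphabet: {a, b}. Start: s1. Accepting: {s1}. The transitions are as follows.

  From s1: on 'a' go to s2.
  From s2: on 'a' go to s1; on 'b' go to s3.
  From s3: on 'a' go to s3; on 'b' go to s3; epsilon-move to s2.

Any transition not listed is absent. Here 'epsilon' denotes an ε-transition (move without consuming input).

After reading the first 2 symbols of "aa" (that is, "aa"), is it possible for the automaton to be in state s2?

No

Start in {s1}.
Read 'a': {s1} → {s2}.
Read 'a': {s2} → {s1}.
State s2 is not in {s1}.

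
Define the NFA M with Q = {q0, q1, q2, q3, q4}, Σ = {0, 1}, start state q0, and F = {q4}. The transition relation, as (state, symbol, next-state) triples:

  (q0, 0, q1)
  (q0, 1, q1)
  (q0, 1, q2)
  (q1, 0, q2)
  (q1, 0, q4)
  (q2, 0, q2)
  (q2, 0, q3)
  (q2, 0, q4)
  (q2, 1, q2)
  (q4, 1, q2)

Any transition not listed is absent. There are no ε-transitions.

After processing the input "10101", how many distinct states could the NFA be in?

1

Start in {q0}.
Read '1': q0→{q1, q2}; now {q1, q2}.
Read '0': q1→{q2, q4}, q2→{q2, q3, q4}; now {q2, q3, q4}.
Read '1': q2→{q2}, q3→∅, q4→{q2}; now {q2}.
Read '0': q2→{q2, q3, q4}; now {q2, q3, q4}.
Read '1': q2→{q2}, q3→∅, q4→{q2}; now {q2}.
That set has 1 state.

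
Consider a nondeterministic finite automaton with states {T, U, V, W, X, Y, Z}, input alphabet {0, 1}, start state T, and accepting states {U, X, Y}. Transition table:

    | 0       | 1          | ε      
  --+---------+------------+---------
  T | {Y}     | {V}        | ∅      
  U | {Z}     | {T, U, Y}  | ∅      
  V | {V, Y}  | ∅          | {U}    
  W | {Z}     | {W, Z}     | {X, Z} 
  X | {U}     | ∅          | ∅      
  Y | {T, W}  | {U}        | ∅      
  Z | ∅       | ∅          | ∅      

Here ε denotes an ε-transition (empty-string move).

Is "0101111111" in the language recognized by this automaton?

No

Start in {T}.
Read '0': {T} → {Y}.
Read '1': {Y} → {U}.
Read '0': {U} → {Z}.
Read '1': {Z} → ∅.
The set is empty and remains empty for the remaining 6 symbols.
The final set ∅ contains no accepting state.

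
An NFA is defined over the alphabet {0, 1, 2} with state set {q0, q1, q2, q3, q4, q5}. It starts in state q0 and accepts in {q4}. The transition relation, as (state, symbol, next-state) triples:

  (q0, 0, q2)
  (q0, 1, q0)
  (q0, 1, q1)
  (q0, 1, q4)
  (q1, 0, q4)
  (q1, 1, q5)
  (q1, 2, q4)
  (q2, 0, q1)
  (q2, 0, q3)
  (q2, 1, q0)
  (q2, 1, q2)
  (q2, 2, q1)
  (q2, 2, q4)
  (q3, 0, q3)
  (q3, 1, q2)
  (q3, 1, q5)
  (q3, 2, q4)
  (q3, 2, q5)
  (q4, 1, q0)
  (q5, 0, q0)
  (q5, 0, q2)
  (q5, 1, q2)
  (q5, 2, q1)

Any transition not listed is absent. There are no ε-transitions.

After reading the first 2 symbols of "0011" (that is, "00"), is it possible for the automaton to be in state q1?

Start in {q0}.
Read '0': {q0} → {q2}.
Read '0': {q2} → {q1, q3}.
State q1 is in {q1, q3}.

Yes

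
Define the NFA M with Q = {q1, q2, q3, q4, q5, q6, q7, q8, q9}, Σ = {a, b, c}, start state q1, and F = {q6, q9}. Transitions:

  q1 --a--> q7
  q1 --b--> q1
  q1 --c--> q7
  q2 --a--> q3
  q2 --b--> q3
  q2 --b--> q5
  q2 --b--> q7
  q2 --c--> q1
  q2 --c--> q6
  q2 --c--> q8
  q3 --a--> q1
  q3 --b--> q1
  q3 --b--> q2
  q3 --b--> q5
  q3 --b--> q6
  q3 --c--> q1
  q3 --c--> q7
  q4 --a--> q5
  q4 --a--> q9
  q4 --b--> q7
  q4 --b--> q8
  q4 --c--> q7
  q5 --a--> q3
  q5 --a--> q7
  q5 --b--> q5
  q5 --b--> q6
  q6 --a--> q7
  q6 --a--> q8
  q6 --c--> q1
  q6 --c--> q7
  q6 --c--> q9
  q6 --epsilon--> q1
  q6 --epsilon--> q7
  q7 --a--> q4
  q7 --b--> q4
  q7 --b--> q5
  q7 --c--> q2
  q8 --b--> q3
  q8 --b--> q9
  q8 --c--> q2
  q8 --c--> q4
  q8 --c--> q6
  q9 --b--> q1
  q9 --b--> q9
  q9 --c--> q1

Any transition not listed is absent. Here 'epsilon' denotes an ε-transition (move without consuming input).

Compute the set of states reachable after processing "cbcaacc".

{q7}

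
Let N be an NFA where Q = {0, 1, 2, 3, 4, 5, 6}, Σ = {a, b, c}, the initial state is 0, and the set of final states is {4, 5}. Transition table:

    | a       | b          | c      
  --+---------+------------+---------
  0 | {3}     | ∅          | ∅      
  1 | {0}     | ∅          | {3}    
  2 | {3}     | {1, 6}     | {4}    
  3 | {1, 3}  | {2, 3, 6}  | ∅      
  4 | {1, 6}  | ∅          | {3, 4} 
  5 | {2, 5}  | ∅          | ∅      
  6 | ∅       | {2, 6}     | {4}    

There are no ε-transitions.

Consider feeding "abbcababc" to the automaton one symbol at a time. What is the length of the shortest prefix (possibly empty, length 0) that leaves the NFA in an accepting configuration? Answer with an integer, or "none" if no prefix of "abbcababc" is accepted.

4

Start in {0}.
Read 'a': 0→{3}; now {3}.
Read 'b': 3→{2, 3, 6}; now {2, 3, 6}.
Read 'b': 2→{1, 6}, 3→{2, 3, 6}, 6→{2, 6}; now {1, 2, 3, 6}.
Read 'c': 1→{3}, 2→{4}, 3→∅, 6→{4}; now {3, 4}.
None of the earlier sets intersect F, but {3, 4} does.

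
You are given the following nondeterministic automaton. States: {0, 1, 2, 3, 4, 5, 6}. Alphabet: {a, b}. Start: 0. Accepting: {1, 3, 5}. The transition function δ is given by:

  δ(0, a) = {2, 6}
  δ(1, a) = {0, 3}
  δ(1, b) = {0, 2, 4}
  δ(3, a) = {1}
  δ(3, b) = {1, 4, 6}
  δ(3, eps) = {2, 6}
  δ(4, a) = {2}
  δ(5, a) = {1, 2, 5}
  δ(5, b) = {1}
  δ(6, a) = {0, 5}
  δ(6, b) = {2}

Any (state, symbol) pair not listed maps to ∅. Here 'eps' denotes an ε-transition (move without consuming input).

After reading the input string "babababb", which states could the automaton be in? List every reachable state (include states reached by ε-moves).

Start in {0}.
Read 'b': 0→∅; now ∅.
The set is empty and remains empty for the remaining 7 symbols.

∅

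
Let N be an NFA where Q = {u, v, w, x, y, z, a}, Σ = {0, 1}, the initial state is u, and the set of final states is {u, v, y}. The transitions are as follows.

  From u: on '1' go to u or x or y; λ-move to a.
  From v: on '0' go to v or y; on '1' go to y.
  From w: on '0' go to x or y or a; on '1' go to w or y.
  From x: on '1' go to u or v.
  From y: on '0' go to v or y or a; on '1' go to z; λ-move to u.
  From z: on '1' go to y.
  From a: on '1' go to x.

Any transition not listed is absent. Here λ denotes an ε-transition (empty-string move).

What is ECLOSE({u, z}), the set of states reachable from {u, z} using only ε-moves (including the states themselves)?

{u, z, a}

Begin with {u, z}.
ε-move u → a; add a.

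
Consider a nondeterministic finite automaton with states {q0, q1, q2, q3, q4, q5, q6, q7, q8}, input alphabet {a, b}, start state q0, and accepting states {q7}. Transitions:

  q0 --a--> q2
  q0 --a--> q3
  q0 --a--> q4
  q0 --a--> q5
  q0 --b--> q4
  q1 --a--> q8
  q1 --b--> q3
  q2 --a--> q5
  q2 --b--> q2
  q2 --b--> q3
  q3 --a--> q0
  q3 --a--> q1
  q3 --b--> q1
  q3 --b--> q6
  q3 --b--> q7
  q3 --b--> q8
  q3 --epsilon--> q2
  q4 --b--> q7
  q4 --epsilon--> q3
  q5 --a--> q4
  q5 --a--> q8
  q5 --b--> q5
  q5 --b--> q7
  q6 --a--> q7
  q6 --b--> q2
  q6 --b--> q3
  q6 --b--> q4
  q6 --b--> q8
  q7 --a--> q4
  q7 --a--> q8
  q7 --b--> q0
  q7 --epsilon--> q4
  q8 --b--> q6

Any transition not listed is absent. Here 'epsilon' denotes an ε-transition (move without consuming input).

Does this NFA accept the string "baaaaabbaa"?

Start in {q0}.
Read 'b': {q0} → {q2, q3, q4}.
Read 'a': {q2, q3, q4} → {q0, q1, q5}.
Read 'a': {q0, q1, q5} → {q2, q3, q4, q5, q8}.
Read 'a': {q2, q3, q4, q5, q8} → {q0, q1, q2, q3, q4, q5, q8}.
Read 'a': {q0, q1, q2, q3, q4, q5, q8} → {q0, q1, q2, q3, q4, q5, q8}.
Read 'a': {q0, q1, q2, q3, q4, q5, q8} → {q0, q1, q2, q3, q4, q5, q8}.
Read 'b': {q0, q1, q2, q3, q4, q5, q8} → {q1, q2, q3, q4, q5, q6, q7, q8}.
Read 'b': {q1, q2, q3, q4, q5, q6, q7, q8} → {q0, q1, q2, q3, q4, q5, q6, q7, q8}.
Read 'a': {q0, q1, q2, q3, q4, q5, q6, q7, q8} → {q0, q1, q2, q3, q4, q5, q7, q8}.
Read 'a': {q0, q1, q2, q3, q4, q5, q7, q8} → {q0, q1, q2, q3, q4, q5, q8}.
The final set {q0, q1, q2, q3, q4, q5, q8} contains no accepting state.

No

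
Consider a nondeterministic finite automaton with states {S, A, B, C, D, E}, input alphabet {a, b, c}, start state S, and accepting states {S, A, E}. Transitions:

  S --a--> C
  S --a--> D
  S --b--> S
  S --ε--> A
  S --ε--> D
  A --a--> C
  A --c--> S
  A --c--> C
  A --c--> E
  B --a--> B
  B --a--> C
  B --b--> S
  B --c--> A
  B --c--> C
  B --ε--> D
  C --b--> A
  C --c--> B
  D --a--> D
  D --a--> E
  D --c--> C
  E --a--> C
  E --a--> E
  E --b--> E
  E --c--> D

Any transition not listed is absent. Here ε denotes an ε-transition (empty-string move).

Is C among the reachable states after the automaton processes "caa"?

Yes

Start: ε-closure({S}) = {S, A, D}.
Read 'c': S→∅, A→{S, C, E}, D→{C}; union {S, C, E}; ε-closure = {S, A, C, D, E}.
Read 'a': S→{C, D}, A→{C}, C→∅, D→{D, E}, E→{C, E}; now {C, D, E}.
Read 'a': C→∅, D→{D, E}, E→{C, E}; now {C, D, E}.
State C is in {C, D, E}.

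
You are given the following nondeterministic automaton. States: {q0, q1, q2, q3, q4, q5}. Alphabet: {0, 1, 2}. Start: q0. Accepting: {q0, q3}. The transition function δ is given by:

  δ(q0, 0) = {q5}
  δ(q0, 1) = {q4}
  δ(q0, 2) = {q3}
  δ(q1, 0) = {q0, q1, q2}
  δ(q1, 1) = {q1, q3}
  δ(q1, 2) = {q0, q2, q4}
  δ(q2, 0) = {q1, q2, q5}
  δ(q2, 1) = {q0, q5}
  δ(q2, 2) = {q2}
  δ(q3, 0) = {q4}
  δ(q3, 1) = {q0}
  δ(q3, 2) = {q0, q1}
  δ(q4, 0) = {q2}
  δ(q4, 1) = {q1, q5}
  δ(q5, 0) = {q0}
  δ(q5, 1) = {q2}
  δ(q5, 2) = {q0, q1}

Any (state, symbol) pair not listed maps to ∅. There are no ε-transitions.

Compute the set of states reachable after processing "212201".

{q0, q1, q2, q3, q4, q5}

Start in {q0}.
Read '2': q0→{q3}; now {q3}.
Read '1': q3→{q0}; now {q0}.
Read '2': q0→{q3}; now {q3}.
Read '2': q3→{q0, q1}; now {q0, q1}.
Read '0': q0→{q5}, q1→{q0, q1, q2}; now {q0, q1, q2, q5}.
Read '1': q0→{q4}, q1→{q1, q3}, q2→{q0, q5}, q5→{q2}; now {q0, q1, q2, q3, q4, q5}.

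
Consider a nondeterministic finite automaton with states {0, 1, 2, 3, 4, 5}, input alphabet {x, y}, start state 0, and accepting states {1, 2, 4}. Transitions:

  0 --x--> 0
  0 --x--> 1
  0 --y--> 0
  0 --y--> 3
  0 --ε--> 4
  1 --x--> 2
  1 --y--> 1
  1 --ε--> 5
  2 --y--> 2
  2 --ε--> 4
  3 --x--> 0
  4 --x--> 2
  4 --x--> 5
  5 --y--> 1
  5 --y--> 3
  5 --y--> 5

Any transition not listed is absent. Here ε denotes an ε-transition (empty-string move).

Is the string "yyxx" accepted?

Start: ε-closure({0}) = {0, 4}.
Read 'y': 0→{0, 3}, 4→∅; union {0, 3}; ε-closure = {0, 3, 4}.
Read 'y': 0→{0, 3}, 3→∅, 4→∅; union {0, 3}; ε-closure = {0, 3, 4}.
Read 'x': 0→{0, 1}, 3→{0}, 4→{2, 5}; union {0, 1, 2, 5}; ε-closure = {0, 1, 2, 4, 5}.
Read 'x': 0→{0, 1}, 1→{2}, 2→∅, 4→{2, 5}, 5→∅; union {0, 1, 2, 5}; ε-closure = {0, 1, 2, 4, 5}.
The final set {0, 1, 2, 4, 5} contains the accepting states 1, 2, 4.

Yes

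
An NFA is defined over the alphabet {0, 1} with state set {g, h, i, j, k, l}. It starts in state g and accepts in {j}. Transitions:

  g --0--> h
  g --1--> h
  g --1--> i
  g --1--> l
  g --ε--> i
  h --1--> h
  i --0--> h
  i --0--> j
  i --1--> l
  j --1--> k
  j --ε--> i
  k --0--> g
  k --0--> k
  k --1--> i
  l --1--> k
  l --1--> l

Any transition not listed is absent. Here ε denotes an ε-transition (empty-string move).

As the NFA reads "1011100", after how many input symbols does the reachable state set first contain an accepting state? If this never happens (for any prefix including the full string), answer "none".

Start: ε-closure({g}) = {g, i}.
Read '1': g→{h, i, l}, i→{l}; now {h, i, l}.
Read '0': h→∅, i→{h, j}, l→∅; union {h, j}; ε-closure = {h, i, j}.
None of the earlier sets intersect F, but {h, i, j} does.

2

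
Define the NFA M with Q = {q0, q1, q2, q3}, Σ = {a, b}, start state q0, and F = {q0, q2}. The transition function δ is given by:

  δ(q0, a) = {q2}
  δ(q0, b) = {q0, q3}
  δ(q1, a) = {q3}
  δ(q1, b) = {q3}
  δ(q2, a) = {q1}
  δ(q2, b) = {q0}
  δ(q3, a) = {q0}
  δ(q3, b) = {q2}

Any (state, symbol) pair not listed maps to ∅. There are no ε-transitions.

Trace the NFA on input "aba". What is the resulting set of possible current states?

{q2}

Start in {q0}.
Read 'a': q0→{q2}; now {q2}.
Read 'b': q2→{q0}; now {q0}.
Read 'a': q0→{q2}; now {q2}.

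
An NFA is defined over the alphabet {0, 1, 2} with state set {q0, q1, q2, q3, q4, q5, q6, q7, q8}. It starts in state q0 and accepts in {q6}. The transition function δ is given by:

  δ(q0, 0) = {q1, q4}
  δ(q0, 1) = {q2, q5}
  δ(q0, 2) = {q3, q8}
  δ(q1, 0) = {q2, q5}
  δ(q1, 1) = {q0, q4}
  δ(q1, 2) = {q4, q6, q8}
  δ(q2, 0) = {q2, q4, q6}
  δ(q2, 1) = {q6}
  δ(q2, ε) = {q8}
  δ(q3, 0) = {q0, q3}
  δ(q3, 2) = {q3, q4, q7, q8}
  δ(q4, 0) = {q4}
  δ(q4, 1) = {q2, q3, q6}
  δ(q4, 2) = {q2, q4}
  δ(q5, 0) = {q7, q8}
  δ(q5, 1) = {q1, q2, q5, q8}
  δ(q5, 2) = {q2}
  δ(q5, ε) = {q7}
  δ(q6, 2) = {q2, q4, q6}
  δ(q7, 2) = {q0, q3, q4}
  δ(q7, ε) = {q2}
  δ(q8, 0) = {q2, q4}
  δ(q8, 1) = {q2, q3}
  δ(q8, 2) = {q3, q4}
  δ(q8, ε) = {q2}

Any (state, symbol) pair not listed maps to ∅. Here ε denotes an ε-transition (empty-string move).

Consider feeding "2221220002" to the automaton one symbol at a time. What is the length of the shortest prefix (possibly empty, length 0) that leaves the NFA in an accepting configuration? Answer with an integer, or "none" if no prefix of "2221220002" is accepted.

Start in {q0}.
Read '2': {q0} → {q2, q3, q8}.
Read '2': {q2, q3, q8} → {q2, q3, q4, q7, q8}.
Read '2': {q2, q3, q4, q7, q8} → {q0, q2, q3, q4, q7, q8}.
Read '1': {q0, q2, q3, q4, q7, q8} → {q2, q3, q5, q6, q7, q8}.
None of the earlier sets intersect F, but {q2, q3, q5, q6, q7, q8} does.

4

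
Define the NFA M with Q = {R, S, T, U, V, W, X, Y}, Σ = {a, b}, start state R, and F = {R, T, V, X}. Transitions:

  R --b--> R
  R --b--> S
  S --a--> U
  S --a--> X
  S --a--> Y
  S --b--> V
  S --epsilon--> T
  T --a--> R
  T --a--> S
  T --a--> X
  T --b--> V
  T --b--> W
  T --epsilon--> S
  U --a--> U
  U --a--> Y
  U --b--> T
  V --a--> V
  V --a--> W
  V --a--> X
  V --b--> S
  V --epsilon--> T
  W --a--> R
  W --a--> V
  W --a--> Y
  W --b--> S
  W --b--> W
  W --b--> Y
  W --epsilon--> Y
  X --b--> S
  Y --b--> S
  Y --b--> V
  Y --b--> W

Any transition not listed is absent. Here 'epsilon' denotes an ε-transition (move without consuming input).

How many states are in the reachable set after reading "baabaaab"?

6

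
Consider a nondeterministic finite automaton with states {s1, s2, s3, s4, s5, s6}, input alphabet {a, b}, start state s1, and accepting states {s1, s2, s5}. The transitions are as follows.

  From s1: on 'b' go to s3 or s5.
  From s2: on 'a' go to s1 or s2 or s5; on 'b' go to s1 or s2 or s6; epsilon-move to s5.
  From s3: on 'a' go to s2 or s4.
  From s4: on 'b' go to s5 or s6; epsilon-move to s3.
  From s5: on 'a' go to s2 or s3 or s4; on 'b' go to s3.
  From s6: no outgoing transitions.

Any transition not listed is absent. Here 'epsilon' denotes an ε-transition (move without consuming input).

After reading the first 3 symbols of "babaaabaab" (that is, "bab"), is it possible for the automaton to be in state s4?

Start in {s1}.
Read 'b': {s1} → {s3, s5}.
Read 'a': {s3, s5} → {s2, s3, s4, s5}.
Read 'b': {s2, s3, s4, s5} → {s1, s2, s3, s5, s6}.
State s4 is not in {s1, s2, s3, s5, s6}.

No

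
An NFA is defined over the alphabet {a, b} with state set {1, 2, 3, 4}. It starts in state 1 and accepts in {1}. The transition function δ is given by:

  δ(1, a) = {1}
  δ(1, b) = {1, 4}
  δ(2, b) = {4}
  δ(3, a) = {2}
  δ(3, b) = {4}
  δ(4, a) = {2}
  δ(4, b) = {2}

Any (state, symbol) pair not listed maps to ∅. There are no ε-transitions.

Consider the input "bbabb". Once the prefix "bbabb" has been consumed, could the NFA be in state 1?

Yes

Start in {1}.
Read 'b': {1} → {1, 4}.
Read 'b': {1, 4} → {1, 2, 4}.
Read 'a': {1, 2, 4} → {1, 2}.
Read 'b': {1, 2} → {1, 4}.
Read 'b': {1, 4} → {1, 2, 4}.
State 1 is in {1, 2, 4}.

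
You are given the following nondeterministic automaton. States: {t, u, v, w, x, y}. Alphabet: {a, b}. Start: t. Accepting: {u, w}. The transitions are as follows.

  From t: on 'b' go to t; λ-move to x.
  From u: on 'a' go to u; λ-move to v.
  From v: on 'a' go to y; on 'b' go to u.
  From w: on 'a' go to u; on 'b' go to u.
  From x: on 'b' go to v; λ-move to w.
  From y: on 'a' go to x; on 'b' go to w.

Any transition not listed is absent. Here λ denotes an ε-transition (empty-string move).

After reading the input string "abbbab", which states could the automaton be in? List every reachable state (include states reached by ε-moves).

{u, v, w}

Start: ε-closure({t}) = {t, w, x}.
Read 'a': {t, w, x} → {u, v}.
Read 'b': {u, v} → {u, v}.
Read 'b': {u, v} → {u, v}.
Read 'b': {u, v} → {u, v}.
Read 'a': {u, v} → {u, v, y}.
Read 'b': {u, v, y} → {u, v, w}.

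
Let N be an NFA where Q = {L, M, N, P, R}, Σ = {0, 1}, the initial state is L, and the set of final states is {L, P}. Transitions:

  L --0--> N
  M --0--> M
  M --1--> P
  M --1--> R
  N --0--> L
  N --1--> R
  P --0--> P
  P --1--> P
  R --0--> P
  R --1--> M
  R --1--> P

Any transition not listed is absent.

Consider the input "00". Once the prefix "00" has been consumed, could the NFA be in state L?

Yes

Start in {L}.
Read '0': {L} → {N}.
Read '0': {N} → {L}.
State L is in {L}.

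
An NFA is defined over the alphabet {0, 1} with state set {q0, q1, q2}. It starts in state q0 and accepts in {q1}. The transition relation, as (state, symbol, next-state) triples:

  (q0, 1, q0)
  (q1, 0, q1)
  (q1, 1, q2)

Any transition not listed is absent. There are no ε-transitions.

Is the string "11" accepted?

No

Start in {q0}.
Read '1': q0→{q0}; now {q0}.
Read '1': q0→{q0}; now {q0}.
The final set {q0} contains no accepting state.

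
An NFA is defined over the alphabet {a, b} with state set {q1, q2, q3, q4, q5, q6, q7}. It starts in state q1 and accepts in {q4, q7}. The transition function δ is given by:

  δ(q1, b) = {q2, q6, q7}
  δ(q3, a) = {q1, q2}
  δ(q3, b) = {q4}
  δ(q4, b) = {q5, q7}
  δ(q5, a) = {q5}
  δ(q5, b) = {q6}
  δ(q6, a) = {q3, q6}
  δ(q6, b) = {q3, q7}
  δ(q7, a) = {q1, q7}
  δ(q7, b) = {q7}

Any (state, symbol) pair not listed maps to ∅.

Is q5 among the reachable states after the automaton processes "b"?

Start in {q1}.
Read 'b': q1→{q2, q6, q7}; now {q2, q6, q7}.
State q5 is not in {q2, q6, q7}.

No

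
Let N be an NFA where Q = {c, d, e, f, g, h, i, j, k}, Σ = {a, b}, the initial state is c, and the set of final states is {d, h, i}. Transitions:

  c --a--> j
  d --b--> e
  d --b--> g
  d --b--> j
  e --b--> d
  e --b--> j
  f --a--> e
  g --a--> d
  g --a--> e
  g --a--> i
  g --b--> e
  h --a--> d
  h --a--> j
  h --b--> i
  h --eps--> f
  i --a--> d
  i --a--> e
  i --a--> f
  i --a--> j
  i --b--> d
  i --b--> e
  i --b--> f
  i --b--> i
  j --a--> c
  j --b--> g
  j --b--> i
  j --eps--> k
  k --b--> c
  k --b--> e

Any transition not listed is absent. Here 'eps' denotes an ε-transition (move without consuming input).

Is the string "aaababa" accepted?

Yes

Start in {c}.
Read 'a': {c} → {j, k}.
Read 'a': {j, k} → {c}.
Read 'a': {c} → {j, k}.
Read 'b': {j, k} → {c, e, g, i}.
Read 'a': {c, e, g, i} → {d, e, f, i, j, k}.
Read 'b': {d, e, f, i, j, k} → {c, d, e, f, g, i, j, k}.
Read 'a': {c, d, e, f, g, i, j, k} → {c, d, e, f, i, j, k}.
The final set {c, d, e, f, i, j, k} contains the accepting states d, i.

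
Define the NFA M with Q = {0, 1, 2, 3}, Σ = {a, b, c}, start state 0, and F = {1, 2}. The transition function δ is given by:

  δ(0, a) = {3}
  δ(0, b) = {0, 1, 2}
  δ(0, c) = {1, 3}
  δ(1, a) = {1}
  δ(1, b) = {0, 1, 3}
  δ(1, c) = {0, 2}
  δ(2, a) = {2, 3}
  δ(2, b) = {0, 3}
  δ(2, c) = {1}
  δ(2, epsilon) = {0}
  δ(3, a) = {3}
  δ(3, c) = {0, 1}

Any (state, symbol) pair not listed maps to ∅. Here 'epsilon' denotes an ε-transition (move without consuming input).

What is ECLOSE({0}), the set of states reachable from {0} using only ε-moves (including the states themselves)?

{0}

Begin with {0}.
No ε-moves leave this set, so the closure equals the set itself.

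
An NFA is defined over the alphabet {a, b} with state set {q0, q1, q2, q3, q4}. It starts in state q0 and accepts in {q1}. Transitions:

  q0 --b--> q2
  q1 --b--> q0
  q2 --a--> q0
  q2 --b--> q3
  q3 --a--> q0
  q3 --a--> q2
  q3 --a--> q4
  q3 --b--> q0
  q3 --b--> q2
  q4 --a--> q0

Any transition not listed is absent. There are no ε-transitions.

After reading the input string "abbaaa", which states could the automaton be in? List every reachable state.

Start in {q0}.
Read 'a': {q0} → ∅.
The set is empty and remains empty for the remaining 5 symbols.

∅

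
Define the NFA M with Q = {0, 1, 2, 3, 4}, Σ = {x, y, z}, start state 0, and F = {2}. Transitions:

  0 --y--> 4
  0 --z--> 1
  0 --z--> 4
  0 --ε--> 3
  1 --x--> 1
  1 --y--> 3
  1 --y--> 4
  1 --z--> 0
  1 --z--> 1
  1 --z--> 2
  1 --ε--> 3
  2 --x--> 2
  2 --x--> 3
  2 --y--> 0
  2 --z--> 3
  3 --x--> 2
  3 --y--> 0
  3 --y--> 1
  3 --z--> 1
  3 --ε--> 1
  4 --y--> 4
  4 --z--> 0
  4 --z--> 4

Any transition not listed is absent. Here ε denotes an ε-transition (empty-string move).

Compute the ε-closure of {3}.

Begin with {3}.
ε-move 3 → 1; add 1.

{1, 3}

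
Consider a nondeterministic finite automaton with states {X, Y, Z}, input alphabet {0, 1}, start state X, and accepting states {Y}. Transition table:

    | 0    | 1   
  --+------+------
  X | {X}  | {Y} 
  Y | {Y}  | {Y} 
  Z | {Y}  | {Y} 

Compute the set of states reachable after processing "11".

{Y}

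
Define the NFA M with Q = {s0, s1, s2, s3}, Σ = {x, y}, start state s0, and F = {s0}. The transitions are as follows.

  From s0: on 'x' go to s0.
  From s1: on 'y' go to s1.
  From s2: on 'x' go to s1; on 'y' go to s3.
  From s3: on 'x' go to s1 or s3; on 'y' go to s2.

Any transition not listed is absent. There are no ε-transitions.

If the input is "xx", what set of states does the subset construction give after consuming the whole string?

{s0}

Start in {s0}.
Read 'x': {s0} → {s0}.
Read 'x': {s0} → {s0}.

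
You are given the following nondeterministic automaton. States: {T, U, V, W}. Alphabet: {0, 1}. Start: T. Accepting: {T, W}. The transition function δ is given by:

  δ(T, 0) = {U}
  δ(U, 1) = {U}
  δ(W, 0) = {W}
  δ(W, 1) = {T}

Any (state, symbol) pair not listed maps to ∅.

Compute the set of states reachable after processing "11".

∅

Start in {T}.
Read '1': T→∅; now ∅.
The set is empty and remains empty for the remaining 1 symbol.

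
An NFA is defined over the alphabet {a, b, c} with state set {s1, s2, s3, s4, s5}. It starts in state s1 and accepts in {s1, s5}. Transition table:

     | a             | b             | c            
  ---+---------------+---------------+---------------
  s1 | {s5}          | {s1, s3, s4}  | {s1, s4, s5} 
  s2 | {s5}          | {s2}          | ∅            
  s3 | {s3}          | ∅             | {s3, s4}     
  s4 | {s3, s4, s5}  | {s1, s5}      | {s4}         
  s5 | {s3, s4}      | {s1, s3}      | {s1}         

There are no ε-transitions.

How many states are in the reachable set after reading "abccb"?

Start in {s1}.
Read 'a': s1→{s5}; now {s5}.
Read 'b': s5→{s1, s3}; now {s1, s3}.
Read 'c': s1→{s1, s4, s5}, s3→{s3, s4}; now {s1, s3, s4, s5}.
Read 'c': s1→{s1, s4, s5}, s3→{s3, s4}, s4→{s4}, s5→{s1}; now {s1, s3, s4, s5}.
Read 'b': s1→{s1, s3, s4}, s3→∅, s4→{s1, s5}, s5→{s1, s3}; now {s1, s3, s4, s5}.
That set has 4 states.

4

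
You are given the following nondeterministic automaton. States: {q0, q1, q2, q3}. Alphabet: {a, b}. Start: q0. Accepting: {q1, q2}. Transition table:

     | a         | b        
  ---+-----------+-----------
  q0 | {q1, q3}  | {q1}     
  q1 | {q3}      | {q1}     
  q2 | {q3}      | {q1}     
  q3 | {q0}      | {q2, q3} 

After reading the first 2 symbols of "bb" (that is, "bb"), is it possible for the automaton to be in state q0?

Start in {q0}.
Read 'b': {q0} → {q1}.
Read 'b': {q1} → {q1}.
State q0 is not in {q1}.

No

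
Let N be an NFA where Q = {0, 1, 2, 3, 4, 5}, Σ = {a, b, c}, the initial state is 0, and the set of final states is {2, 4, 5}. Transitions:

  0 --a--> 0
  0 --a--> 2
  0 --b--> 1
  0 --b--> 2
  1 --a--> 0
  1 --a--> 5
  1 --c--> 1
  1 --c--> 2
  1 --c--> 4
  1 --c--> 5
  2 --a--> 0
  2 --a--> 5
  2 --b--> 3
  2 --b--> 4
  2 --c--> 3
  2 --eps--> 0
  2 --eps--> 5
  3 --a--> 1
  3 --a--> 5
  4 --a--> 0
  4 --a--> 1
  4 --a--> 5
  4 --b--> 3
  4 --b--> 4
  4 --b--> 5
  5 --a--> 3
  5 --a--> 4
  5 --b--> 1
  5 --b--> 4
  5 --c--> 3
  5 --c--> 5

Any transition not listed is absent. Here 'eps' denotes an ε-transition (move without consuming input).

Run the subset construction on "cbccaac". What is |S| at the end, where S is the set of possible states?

0

Start in {0}.
Read 'c': {0} → ∅.
The set is empty and remains empty for the remaining 6 symbols.
That set has 0 states.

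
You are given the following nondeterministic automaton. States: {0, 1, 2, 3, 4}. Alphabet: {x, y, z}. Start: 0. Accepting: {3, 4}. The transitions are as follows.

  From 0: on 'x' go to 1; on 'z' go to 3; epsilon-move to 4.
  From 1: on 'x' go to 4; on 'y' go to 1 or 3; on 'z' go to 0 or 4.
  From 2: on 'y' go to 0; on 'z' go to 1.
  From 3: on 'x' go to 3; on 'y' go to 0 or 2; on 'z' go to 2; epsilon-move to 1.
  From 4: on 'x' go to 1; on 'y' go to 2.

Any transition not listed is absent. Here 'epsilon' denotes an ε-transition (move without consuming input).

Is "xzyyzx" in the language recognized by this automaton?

Yes

Start: ε-closure({0}) = {0, 4}.
Read 'x': 0→{1}, 4→{1}; now {1}.
Read 'z': 1→{0, 4}; now {0, 4}.
Read 'y': 0→∅, 4→{2}; now {2}.
Read 'y': 2→{0}; union {0}; ε-closure = {0, 4}.
Read 'z': 0→{3}, 4→∅; union {3}; ε-closure = {1, 3}.
Read 'x': 1→{4}, 3→{3}; union {3, 4}; ε-closure = {1, 3, 4}.
The final set {1, 3, 4} contains the accepting states 3, 4.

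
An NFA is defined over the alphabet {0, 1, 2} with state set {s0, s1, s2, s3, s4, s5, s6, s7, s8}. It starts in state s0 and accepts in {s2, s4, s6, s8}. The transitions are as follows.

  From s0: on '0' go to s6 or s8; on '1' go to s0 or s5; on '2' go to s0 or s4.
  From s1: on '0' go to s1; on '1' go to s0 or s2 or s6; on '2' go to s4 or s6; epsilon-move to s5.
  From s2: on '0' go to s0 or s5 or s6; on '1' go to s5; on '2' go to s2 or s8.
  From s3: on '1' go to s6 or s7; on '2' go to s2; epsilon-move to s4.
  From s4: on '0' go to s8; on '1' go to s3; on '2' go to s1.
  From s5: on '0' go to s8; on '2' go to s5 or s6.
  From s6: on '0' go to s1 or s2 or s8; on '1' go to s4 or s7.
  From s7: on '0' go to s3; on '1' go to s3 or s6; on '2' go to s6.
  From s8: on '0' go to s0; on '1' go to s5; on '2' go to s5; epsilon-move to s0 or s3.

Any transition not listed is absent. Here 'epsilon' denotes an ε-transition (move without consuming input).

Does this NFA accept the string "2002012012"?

Yes

Start in {s0}.
Read '2': {s0} → {s0, s4}.
Read '0': {s0, s4} → {s0, s3, s4, s6, s8}.
Read '0': {s0, s3, s4, s6, s8} → {s0, s1, s2, s3, s4, s5, s6, s8}.
Read '2': {s0, s1, s2, s3, s4, s5, s6, s8} → {s0, s1, s2, s3, s4, s5, s6, s8}.
Read '0': {s0, s1, s2, s3, s4, s5, s6, s8} → {s0, s1, s2, s3, s4, s5, s6, s8}.
Read '1': {s0, s1, s2, s3, s4, s5, s6, s8} → {s0, s2, s3, s4, s5, s6, s7}.
Read '2': {s0, s2, s3, s4, s5, s6, s7} → {s0, s1, s2, s3, s4, s5, s6, s8}.
Read '0': {s0, s1, s2, s3, s4, s5, s6, s8} → {s0, s1, s2, s3, s4, s5, s6, s8}.
Read '1': {s0, s1, s2, s3, s4, s5, s6, s8} → {s0, s2, s3, s4, s5, s6, s7}.
Read '2': {s0, s2, s3, s4, s5, s6, s7} → {s0, s1, s2, s3, s4, s5, s6, s8}.
The final set {s0, s1, s2, s3, s4, s5, s6, s8} contains the accepting states s2, s4, s6, s8.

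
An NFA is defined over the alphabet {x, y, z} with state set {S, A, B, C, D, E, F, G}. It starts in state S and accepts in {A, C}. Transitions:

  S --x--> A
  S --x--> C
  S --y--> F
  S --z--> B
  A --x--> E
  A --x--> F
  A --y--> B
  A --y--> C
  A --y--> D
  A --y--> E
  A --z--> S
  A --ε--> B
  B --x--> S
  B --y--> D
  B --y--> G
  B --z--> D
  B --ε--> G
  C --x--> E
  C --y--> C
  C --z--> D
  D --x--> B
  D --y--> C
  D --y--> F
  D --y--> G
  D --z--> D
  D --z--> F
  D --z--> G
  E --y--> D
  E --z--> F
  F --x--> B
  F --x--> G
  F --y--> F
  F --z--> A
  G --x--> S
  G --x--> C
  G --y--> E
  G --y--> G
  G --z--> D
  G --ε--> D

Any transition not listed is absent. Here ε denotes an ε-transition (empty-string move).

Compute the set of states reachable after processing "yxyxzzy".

Start in {S}.
Read 'y': S→{F}; now {F}.
Read 'x': F→{B, G}; union {B, G}; ε-closure = {B, D, G}.
Read 'y': B→{D, G}, D→{C, F, G}, G→{E, G}; now {C, D, E, F, G}.
Read 'x': C→{E}, D→{B}, E→∅, F→{B, G}, G→{S, C}; union {S, B, C, E, G}; ε-closure = {S, B, C, D, E, G}.
Read 'z': S→{B}, B→{D}, C→{D}, D→{D, F, G}, E→{F}, G→{D}; now {B, D, F, G}.
Read 'z': B→{D}, D→{D, F, G}, F→{A}, G→{D}; union {A, D, F, G}; ε-closure = {A, B, D, F, G}.
Read 'y': A→{B, C, D, E}, B→{D, G}, D→{C, F, G}, F→{F}, G→{E, G}; now {B, C, D, E, F, G}.

{B, C, D, E, F, G}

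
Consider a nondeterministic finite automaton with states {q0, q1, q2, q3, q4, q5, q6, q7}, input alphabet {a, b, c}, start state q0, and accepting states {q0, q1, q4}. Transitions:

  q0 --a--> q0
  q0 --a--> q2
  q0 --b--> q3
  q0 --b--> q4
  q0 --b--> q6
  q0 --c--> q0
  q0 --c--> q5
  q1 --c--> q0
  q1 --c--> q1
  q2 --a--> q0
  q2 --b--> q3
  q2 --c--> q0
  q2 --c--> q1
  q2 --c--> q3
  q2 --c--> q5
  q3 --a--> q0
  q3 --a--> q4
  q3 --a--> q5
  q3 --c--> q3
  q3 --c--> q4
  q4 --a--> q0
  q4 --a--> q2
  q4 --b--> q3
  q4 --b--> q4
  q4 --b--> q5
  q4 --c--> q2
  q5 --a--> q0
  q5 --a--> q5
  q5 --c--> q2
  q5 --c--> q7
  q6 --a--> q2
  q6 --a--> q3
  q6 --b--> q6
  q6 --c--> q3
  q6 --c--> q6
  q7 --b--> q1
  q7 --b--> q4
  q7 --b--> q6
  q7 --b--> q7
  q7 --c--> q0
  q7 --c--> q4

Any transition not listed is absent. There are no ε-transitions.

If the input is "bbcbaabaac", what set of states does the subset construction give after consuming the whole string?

{q0, q1, q2, q3, q5, q7}

Start in {q0}.
Read 'b': {q0} → {q3, q4, q6}.
Read 'b': {q3, q4, q6} → {q3, q4, q5, q6}.
Read 'c': {q3, q4, q5, q6} → {q2, q3, q4, q6, q7}.
Read 'b': {q2, q3, q4, q6, q7} → {q1, q3, q4, q5, q6, q7}.
Read 'a': {q1, q3, q4, q5, q6, q7} → {q0, q2, q3, q4, q5}.
Read 'a': {q0, q2, q3, q4, q5} → {q0, q2, q4, q5}.
Read 'b': {q0, q2, q4, q5} → {q3, q4, q5, q6}.
Read 'a': {q3, q4, q5, q6} → {q0, q2, q3, q4, q5}.
Read 'a': {q0, q2, q3, q4, q5} → {q0, q2, q4, q5}.
Read 'c': {q0, q2, q4, q5} → {q0, q1, q2, q3, q5, q7}.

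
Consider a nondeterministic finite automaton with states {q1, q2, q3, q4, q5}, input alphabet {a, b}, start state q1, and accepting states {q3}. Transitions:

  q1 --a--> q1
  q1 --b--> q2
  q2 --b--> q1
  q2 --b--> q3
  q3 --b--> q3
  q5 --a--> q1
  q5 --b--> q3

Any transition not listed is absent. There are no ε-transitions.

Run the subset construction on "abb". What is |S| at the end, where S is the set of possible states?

Start in {q1}.
Read 'a': {q1} → {q1}.
Read 'b': {q1} → {q2}.
Read 'b': {q2} → {q1, q3}.
That set has 2 states.

2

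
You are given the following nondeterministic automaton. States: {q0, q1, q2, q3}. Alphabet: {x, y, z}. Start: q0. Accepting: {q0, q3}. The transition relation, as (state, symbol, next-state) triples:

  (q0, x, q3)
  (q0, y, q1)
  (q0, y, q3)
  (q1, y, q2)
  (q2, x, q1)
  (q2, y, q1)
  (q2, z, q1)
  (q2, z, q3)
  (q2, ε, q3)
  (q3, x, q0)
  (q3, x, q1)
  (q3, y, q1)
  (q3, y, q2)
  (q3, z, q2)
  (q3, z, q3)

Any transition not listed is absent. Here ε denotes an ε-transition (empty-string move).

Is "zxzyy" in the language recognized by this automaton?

No

Start in {q0}.
Read 'z': q0→∅; now ∅.
The set is empty and remains empty for the remaining 4 symbols.
The final set ∅ contains no accepting state.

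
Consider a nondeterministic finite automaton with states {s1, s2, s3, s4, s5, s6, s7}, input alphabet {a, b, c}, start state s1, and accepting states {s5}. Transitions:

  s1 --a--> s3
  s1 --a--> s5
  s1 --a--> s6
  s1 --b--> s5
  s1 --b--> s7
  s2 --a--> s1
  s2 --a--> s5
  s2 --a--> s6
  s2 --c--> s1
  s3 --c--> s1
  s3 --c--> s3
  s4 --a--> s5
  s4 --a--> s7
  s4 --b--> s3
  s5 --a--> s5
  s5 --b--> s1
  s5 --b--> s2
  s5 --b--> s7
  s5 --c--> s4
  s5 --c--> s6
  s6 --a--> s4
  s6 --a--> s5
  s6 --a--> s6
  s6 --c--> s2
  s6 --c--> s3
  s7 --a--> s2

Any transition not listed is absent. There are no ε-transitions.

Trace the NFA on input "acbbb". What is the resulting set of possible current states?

{s5, s7}

Start in {s1}.
Read 'a': s1→{s3, s5, s6}; now {s3, s5, s6}.
Read 'c': s3→{s1, s3}, s5→{s4, s6}, s6→{s2, s3}; now {s1, s2, s3, s4, s6}.
Read 'b': s1→{s5, s7}, s2→∅, s3→∅, s4→{s3}, s6→∅; now {s3, s5, s7}.
Read 'b': s3→∅, s5→{s1, s2, s7}, s7→∅; now {s1, s2, s7}.
Read 'b': s1→{s5, s7}, s2→∅, s7→∅; now {s5, s7}.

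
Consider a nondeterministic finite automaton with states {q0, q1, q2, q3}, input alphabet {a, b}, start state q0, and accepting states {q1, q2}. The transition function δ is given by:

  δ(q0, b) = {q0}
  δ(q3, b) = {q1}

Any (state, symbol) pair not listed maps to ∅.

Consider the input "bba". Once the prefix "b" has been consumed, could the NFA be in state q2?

Start in {q0}.
Read 'b': {q0} → {q0}.
State q2 is not in {q0}.

No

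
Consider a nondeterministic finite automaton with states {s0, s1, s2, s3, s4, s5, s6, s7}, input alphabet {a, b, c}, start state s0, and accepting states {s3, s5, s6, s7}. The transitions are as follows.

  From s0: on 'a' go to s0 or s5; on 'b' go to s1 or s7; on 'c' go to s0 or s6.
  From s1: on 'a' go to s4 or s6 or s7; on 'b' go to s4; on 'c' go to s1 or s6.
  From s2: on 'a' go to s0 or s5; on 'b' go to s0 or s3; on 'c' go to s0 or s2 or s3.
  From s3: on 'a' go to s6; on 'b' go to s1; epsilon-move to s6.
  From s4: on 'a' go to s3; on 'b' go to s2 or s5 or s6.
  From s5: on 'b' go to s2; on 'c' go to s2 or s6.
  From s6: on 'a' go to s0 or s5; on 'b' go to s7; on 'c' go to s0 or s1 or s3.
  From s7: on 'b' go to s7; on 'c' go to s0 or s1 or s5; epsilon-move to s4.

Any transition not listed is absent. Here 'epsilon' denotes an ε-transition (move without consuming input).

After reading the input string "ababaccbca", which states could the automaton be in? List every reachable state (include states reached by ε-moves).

Start in {s0}.
Read 'a': {s0} → {s0, s5}.
Read 'b': {s0, s5} → {s1, s2, s4, s7}.
Read 'a': {s1, s2, s4, s7} → {s0, s3, s4, s5, s6, s7}.
Read 'b': {s0, s3, s4, s5, s6, s7} → {s1, s2, s4, s5, s6, s7}.
Read 'a': {s1, s2, s4, s5, s6, s7} → {s0, s3, s4, s5, s6, s7}.
Read 'c': {s0, s3, s4, s5, s6, s7} → {s0, s1, s2, s3, s5, s6}.
Read 'c': {s0, s1, s2, s3, s5, s6} → {s0, s1, s2, s3, s6}.
Read 'b': {s0, s1, s2, s3, s6} → {s0, s1, s3, s4, s6, s7}.
Read 'c': {s0, s1, s3, s4, s6, s7} → {s0, s1, s3, s5, s6}.
Read 'a': {s0, s1, s3, s5, s6} → {s0, s4, s5, s6, s7}.

{s0, s4, s5, s6, s7}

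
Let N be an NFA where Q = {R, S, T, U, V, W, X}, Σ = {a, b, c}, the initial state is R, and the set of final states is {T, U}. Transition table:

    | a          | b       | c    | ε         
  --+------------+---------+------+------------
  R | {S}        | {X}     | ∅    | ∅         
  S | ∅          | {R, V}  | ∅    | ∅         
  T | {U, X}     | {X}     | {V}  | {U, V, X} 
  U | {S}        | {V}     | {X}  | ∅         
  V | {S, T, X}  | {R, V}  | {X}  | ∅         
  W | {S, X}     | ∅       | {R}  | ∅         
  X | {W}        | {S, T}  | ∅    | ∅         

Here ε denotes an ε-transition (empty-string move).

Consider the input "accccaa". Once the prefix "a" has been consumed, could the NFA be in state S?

Yes

Start in {R}.
Read 'a': R→{S}; now {S}.
State S is in {S}.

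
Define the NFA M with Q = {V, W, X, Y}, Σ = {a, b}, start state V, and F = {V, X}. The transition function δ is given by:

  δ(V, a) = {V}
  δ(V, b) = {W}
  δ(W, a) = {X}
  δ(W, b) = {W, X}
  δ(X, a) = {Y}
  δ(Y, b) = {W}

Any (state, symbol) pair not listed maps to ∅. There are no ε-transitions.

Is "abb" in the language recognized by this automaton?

Start in {V}.
Read 'a': {V} → {V}.
Read 'b': {V} → {W}.
Read 'b': {W} → {W, X}.
The final set {W, X} contains the accepting state X.

Yes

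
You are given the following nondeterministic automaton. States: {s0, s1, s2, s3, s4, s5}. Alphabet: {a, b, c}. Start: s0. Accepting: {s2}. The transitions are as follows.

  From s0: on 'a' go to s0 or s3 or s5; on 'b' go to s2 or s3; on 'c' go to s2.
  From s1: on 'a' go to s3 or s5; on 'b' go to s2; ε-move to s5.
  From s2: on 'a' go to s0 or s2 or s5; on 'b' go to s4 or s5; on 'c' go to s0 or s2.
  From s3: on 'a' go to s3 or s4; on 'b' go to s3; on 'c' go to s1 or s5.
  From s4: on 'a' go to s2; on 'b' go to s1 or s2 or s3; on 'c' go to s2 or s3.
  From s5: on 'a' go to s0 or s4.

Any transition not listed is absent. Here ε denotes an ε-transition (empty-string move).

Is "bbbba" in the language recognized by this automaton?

Start in {s0}.
Read 'b': {s0} → {s2, s3}.
Read 'b': {s2, s3} → {s3, s4, s5}.
Read 'b': {s3, s4, s5} → {s1, s2, s3, s5}.
Read 'b': {s1, s2, s3, s5} → {s2, s3, s4, s5}.
Read 'a': {s2, s3, s4, s5} → {s0, s2, s3, s4, s5}.
The final set {s0, s2, s3, s4, s5} contains the accepting state s2.

Yes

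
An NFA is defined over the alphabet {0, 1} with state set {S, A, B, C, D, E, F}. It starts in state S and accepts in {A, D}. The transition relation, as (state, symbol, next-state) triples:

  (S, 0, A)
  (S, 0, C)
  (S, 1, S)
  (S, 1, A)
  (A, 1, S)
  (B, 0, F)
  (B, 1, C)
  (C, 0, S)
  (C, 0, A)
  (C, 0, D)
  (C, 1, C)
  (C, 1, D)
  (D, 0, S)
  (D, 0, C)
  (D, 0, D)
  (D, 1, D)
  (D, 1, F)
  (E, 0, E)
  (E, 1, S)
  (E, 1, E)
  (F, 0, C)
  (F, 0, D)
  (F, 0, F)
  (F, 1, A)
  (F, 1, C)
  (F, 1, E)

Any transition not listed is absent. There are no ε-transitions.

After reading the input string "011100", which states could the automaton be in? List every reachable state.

{S, A, C, D, E, F}

Start in {S}.
Read '0': {S} → {A, C}.
Read '1': {A, C} → {S, C, D}.
Read '1': {S, C, D} → {S, A, C, D, F}.
Read '1': {S, A, C, D, F} → {S, A, C, D, E, F}.
Read '0': {S, A, C, D, E, F} → {S, A, C, D, E, F}.
Read '0': {S, A, C, D, E, F} → {S, A, C, D, E, F}.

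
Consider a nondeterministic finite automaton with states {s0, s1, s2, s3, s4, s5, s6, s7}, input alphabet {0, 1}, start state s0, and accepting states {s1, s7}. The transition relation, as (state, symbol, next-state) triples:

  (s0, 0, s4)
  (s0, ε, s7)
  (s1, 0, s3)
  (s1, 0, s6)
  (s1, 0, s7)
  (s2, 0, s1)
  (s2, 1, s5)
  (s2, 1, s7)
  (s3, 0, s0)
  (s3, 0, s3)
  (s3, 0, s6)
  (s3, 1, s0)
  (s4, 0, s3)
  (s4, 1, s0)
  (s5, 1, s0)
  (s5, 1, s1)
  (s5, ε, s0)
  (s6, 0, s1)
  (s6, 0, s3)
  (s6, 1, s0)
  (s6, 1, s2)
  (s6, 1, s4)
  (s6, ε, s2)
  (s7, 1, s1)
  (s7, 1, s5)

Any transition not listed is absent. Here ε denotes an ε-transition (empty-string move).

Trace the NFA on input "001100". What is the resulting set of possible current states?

{s0, s1, s2, s3, s6, s7}

Start: ε-closure({s0}) = {s0, s7}.
Read '0': {s0, s7} → {s4}.
Read '0': {s4} → {s3}.
Read '1': {s3} → {s0, s7}.
Read '1': {s0, s7} → {s0, s1, s5, s7}.
Read '0': {s0, s1, s5, s7} → {s2, s3, s4, s6, s7}.
Read '0': {s2, s3, s4, s6, s7} → {s0, s1, s2, s3, s6, s7}.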